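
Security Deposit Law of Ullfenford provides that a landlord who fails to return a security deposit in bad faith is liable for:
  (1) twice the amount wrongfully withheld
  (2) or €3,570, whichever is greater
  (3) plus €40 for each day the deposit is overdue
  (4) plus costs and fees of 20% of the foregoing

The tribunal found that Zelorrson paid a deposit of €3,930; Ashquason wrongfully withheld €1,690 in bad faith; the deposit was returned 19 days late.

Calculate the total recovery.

Doubled: 2 × €1,690 = €3,380
Minimum €3,570: €3,380 is below the minimum → €3,570
Late-return penalty: 19 × €40 = €760
Damages plus late penalty: €3,570 + €760 = €4,330
Costs and fees: 20% of €4,330 = €866
Total recovery: €4,330 + €866 = €5,196

€5,196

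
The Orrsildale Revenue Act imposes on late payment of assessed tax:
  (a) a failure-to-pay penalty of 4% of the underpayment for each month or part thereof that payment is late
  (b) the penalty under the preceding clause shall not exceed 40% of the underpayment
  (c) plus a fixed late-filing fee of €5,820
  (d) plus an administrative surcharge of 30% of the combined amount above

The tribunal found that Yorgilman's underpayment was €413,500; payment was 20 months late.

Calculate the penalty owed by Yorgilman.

€222,586

Accrued rate: 4% × 20 = 80%, capped at 40% → 40%
Failure-to-pay penalty: 40% of €413,500 = €165,400
Penalty before surcharge: €165,400 + €5,820 = €171,220
Administrative surcharge: 30% of €171,220 = €51,366
Total penalty: €171,220 + €51,366 = €222,586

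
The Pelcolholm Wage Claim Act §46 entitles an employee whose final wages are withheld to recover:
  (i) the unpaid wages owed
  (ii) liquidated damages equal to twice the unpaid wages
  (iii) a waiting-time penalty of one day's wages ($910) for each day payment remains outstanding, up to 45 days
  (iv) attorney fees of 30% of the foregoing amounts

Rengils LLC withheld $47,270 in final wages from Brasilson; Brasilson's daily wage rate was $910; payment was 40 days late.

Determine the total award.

$231,673

Doubled: 2 × $47,270 = $94,540
Penalty days: min(40, 45) = 40
Waiting-time penalty: 40 × $910 = $36,400
Subtotal: $47,270 + $94,540 + $36,400 = $178,210
Attorney fees: 30% of $178,210 = $53,463
Total award: $178,210 + $53,463 = $231,673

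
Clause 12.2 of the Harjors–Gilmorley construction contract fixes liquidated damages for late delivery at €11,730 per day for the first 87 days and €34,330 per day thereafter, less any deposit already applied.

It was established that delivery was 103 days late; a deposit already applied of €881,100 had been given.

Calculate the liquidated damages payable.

First 87 days: 87 × €11,730 = €1,020,510
Remaining days: (103 − 87) × €34,330 = €549,280
Accrued per-day damages: €1,020,510 + €549,280 = €1,569,790
Less deposit already applied: €1,569,790 − €881,100 = €688,690

€688,690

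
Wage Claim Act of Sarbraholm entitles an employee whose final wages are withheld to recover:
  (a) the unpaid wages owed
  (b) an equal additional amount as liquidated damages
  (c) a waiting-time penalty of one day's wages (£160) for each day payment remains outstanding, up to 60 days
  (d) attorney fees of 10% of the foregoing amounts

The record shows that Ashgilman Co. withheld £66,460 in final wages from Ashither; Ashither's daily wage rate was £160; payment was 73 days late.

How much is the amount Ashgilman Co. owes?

£156,772

Liquidated damages (equal amount): £66,460
Penalty days: min(73, 60) = 60
Waiting-time penalty: 60 × £160 = £9,600
Subtotal: £66,460 + £66,460 + £9,600 = £142,520
Attorney fees: 10% of £142,520 = £14,252
Total award: £142,520 + £14,252 = £156,772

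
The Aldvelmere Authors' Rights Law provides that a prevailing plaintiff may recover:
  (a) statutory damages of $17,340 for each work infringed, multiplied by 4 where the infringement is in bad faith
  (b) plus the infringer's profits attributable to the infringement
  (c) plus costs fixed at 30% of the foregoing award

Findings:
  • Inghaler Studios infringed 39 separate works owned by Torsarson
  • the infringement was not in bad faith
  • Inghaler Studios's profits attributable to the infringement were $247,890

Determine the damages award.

Statutory damages: 39 × $17,340 = $676,260
Infringement not in bad faith: no ×4 enhancement.
Combined award: $676,260 + $247,890 = $924,150
Costs: 30% of $924,150 = $277,245
Award plus costs: $924,150 + $277,245 = $1,201,395

$1,201,395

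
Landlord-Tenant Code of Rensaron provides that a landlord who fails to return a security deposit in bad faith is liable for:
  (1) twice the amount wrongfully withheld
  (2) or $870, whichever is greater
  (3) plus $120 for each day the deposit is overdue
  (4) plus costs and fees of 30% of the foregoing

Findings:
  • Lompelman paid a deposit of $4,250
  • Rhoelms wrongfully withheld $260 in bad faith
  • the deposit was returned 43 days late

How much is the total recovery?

$7,839

Doubled: 2 × $260 = $520
Minimum $870: $520 is below the minimum → $870
Late-return penalty: 43 × $120 = $5,160
Damages plus late penalty: $870 + $5,160 = $6,030
Costs and fees: 30% of $6,030 = $1,809
Total recovery: $6,030 + $1,809 = $7,839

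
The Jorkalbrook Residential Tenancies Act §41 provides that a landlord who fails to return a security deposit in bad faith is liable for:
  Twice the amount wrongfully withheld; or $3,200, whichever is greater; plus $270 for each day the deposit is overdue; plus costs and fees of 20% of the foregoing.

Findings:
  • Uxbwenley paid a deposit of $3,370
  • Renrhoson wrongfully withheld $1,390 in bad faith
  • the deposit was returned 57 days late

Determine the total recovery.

Recovery: $22,308

Doubled: 2 × $1,390 = $2,780
Minimum $3,200: $2,780 is below the minimum → $3,200
Late-return penalty: 57 × $270 = $15,390
Damages plus late penalty: $3,200 + $15,390 = $18,590
Costs and fees: 20% of $18,590 = $3,718
Total recovery: $18,590 + $3,718 = $22,308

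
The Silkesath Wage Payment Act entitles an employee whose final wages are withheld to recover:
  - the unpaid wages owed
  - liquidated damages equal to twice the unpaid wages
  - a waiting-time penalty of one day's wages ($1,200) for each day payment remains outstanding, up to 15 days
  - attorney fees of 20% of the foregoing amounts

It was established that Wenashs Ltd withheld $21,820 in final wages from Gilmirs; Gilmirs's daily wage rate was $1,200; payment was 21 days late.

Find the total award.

Doubled: 2 × $21,820 = $43,640
Penalty days: min(21, 15) = 15
Waiting-time penalty: 15 × $1,200 = $18,000
Subtotal: $21,820 + $43,640 + $18,000 = $83,460
Attorney fees: 20% of $83,460 = $16,692
Total award: $83,460 + $16,692 = $100,152

$100,152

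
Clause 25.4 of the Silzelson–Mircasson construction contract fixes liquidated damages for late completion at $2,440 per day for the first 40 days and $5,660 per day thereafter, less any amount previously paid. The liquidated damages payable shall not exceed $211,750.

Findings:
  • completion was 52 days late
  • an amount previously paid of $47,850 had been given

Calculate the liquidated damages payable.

$117,670

First 40 days: 40 × $2,440 = $97,600
Remaining days: (52 − 40) × $5,660 = $67,920
Accrued per-day damages: $97,600 + $67,920 = $165,520
Less amount previously paid: $165,520 − $47,850 = $117,670
Cap at $211,750: $117,670 is within the cap, no reduction.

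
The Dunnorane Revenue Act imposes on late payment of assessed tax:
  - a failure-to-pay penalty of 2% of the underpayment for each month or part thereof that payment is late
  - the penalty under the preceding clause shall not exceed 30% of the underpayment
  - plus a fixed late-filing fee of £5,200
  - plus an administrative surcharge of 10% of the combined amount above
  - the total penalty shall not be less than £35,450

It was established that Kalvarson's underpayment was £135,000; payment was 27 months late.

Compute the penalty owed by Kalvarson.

Accrued rate: 2% × 27 = 54%, capped at 30% → 30%
Failure-to-pay penalty: 30% of £135,000 = £40,500
Penalty before surcharge: £40,500 + £5,200 = £45,700
Administrative surcharge: 10% of £45,700 = £4,570
Total penalty: £45,700 + £4,570 = £50,270
Minimum £35,450: £50,270 meets the minimum, no increase.

£50,270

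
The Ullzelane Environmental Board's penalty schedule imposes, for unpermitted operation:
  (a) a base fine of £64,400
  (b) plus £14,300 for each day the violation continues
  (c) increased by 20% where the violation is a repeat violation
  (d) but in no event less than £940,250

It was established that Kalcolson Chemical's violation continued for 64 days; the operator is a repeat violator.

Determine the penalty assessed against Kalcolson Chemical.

£1,175,520

Per-day component: 64 × £14,300 = £915,200
Base plus per-day: £64,400 + £915,200 = £979,600
Enhancement: 20% of £979,600 = £195,920
Enhanced fine: £979,600 + £195,920 = £1,175,520
Minimum £940,250: £1,175,520 meets the minimum, no increase.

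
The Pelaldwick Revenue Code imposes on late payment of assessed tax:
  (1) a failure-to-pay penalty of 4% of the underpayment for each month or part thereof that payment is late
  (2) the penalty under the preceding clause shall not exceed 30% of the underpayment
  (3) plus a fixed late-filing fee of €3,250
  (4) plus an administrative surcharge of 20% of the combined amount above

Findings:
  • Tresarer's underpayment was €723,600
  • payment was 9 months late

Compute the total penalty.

Accrued rate: 4% × 9 = 36%, capped at 30% → 30%
Failure-to-pay penalty: 30% of €723,600 = €217,080
Penalty before surcharge: €217,080 + €3,250 = €220,330
Administrative surcharge: 20% of €220,330 = €44,066
Total penalty: €220,330 + €44,066 = €264,396

€264,396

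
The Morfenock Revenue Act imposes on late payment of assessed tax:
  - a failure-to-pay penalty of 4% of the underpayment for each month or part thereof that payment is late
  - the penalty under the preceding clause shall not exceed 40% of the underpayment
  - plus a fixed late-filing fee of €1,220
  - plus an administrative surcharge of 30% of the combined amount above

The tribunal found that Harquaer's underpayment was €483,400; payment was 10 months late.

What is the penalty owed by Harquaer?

Accrued rate: 4% × 10 = 40%, capped at 40% → 40%
Failure-to-pay penalty: 40% of €483,400 = €193,360
Penalty before surcharge: €193,360 + €1,220 = €194,580
Administrative surcharge: 30% of €194,580 = €58,374
Total penalty: €194,580 + €58,374 = €252,954

€252,954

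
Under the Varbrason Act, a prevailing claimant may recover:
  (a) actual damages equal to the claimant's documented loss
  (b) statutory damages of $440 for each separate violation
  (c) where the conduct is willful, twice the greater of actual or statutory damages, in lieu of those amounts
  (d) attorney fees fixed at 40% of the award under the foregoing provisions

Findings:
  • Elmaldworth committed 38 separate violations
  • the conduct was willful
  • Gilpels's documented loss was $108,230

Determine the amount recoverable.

Statutory damages: 38 × $440 = $16,720
Greater of actual damages ($108,230) or statutory damages ($16,720): $108,230
Doubled: 2 × $108,230 = $216,460
Attorney fees: 40% of $216,460 = $86,584
Total recovery: $216,460 + $86,584 = $303,044

$303,044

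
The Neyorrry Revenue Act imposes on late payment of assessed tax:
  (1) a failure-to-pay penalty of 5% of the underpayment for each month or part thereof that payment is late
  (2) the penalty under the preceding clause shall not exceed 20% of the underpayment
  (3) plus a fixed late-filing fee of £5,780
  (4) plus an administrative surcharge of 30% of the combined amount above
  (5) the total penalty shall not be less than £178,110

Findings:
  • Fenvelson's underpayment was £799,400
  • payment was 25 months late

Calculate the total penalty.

Accrued rate: 5% × 25 = 125%, capped at 20% → 20%
Failure-to-pay penalty: 20% of £799,400 = £159,880
Penalty before surcharge: £159,880 + £5,780 = £165,660
Administrative surcharge: 30% of £165,660 = £49,698
Total penalty: £165,660 + £49,698 = £215,358
Minimum £178,110: £215,358 meets the minimum, no increase.

£215,358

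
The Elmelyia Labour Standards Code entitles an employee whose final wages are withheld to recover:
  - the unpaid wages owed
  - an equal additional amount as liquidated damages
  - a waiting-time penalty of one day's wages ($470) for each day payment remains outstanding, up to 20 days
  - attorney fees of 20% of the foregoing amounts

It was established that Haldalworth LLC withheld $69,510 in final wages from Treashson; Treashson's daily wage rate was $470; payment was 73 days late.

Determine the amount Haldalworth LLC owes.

$178,104

Liquidated damages (equal amount): $69,510
Penalty days: min(73, 20) = 20
Waiting-time penalty: 20 × $470 = $9,400
Subtotal: $69,510 + $69,510 + $9,400 = $148,420
Attorney fees: 20% of $148,420 = $29,684
Total award: $148,420 + $29,684 = $178,104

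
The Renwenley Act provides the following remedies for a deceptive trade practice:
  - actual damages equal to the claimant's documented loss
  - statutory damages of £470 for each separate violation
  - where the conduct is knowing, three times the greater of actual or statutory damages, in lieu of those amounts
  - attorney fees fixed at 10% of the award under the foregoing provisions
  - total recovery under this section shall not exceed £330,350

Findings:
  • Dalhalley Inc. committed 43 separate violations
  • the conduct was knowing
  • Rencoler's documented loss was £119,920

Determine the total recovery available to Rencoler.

Total recovery: £330,350

Statutory damages: 43 × £470 = £20,210
Greater of actual damages (£119,920) or statutory damages (£20,210): £119,920
Trebled: 3 × £119,920 = £359,760
Attorney fees: 10% of £359,760 = £35,976
Total before cap: £359,760 + £35,976 = £395,736
Cap at £330,350: £395,736 exceeds the cap → £330,350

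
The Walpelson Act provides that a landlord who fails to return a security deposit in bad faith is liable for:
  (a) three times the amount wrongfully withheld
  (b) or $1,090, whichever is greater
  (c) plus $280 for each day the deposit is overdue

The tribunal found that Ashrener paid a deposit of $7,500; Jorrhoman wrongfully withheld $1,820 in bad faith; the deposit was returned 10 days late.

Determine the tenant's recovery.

Trebled: 3 × $1,820 = $5,460
Minimum $1,090: $5,460 meets the minimum, no increase.
Late-return penalty: 10 × $280 = $2,800
Damages plus late penalty: $5,460 + $2,800 = $8,260

$8,260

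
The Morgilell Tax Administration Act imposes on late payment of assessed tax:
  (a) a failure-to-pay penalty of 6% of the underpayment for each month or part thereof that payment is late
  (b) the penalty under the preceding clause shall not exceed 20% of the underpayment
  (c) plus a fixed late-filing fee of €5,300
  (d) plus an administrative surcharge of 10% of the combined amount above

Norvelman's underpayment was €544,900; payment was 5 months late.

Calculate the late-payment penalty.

Accrued rate: 6% × 5 = 30%, capped at 20% → 20%
Failure-to-pay penalty: 20% of €544,900 = €108,980
Penalty before surcharge: €108,980 + €5,300 = €114,280
Administrative surcharge: 10% of €114,280 = €11,428
Total penalty: €114,280 + €11,428 = €125,708

Penalty: €125,708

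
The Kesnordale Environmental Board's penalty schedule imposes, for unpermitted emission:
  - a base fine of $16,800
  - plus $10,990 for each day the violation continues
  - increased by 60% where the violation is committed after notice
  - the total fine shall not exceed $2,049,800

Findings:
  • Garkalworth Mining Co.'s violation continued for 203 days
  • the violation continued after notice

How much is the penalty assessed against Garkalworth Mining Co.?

$2,049,800

Per-day component: 203 × $10,990 = $2,230,970
Base plus per-day: $16,800 + $2,230,970 = $2,247,770
Enhancement: 60% of $2,247,770 = $1,348,662
Enhanced fine: $2,247,770 + $1,348,662 = $3,596,432
Cap at $2,049,800: $3,596,432 exceeds the cap → $2,049,800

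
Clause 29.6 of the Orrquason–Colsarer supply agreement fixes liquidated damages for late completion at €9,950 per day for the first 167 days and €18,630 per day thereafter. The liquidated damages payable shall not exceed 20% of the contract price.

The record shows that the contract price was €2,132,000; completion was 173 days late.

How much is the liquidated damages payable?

First 167 days: 167 × €9,950 = €1,661,650
Remaining days: (173 − 167) × €18,630 = €111,780
Accrued per-day damages: €1,661,650 + €111,780 = €1,773,430
Cap: 20% of €2,132,000 = €426,400
Cap at €426,400: €1,773,430 exceeds the cap → €426,400

€426,400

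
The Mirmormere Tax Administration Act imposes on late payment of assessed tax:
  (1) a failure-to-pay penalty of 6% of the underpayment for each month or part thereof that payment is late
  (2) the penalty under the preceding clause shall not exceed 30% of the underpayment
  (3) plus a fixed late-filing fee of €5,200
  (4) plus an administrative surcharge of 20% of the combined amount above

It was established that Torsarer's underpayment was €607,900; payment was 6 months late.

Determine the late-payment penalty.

Accrued rate: 6% × 6 = 36%, capped at 30% → 30%
Failure-to-pay penalty: 30% of €607,900 = €182,370
Penalty before surcharge: €182,370 + €5,200 = €187,570
Administrative surcharge: 20% of €187,570 = €37,514
Total penalty: €187,570 + €37,514 = €225,084

€225,084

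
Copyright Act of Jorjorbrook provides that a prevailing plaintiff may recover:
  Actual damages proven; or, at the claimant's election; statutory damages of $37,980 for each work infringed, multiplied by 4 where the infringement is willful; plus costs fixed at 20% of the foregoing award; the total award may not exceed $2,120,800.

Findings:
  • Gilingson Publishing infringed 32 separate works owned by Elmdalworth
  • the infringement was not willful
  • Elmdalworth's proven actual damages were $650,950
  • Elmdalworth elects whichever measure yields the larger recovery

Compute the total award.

Statutory damages: 32 × $37,980 = $1,215,360
Infringement not willful: no ×4 enhancement.
Greater of actual damages ($650,950) or statutory damages ($1,215,360): $1,215,360
Costs: 20% of $1,215,360 = $243,072
Award plus costs: $1,215,360 + $243,072 = $1,458,432
Cap at $2,120,800: $1,458,432 is within the cap, no reduction.

$1,458,432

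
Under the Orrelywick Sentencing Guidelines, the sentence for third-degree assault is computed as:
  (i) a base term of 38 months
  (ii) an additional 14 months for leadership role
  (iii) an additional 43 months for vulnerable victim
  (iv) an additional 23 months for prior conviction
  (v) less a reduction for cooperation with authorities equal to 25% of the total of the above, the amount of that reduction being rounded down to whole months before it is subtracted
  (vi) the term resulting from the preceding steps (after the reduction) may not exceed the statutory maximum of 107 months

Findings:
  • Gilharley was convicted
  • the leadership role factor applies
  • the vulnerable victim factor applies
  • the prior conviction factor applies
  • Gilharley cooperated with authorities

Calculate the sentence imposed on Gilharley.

Leadership role enhancement: +14 months
Vulnerable victim enhancement: +43 months
Prior conviction enhancement: +23 months
Adjusted term: 38 months + 14 months + 43 months + 23 months = 118 months
Cooperation with authorities reduction: 25% of 118 months = 29 months (rounded down)
After reduction: 118 − 29 = 89 months
Cap at 107 months: 89 months is within the cap, no reduction.

89 months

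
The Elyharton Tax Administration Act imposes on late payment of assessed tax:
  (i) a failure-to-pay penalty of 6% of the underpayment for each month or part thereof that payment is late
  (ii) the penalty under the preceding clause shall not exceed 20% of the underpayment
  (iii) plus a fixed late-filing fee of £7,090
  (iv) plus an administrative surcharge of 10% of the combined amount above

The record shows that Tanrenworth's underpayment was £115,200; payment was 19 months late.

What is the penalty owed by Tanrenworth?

Accrued rate: 6% × 19 = 114%, capped at 20% → 20%
Failure-to-pay penalty: 20% of £115,200 = £23,040
Penalty before surcharge: £23,040 + £7,090 = £30,130
Administrative surcharge: 10% of £30,130 = £3,013
Total penalty: £30,130 + £3,013 = £33,143

£33,143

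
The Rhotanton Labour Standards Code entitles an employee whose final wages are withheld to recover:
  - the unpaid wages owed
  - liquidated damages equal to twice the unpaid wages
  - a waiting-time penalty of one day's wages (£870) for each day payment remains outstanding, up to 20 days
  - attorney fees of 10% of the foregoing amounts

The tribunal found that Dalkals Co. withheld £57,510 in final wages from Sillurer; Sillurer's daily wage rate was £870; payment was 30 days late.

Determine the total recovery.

Doubled: 2 × £57,510 = £115,020
Penalty days: min(30, 20) = 20
Waiting-time penalty: 20 × £870 = £17,400
Subtotal: £57,510 + £115,020 + £17,400 = £189,930
Attorney fees: 10% of £189,930 = £18,993
Total award: £189,930 + £18,993 = £208,923

£208,923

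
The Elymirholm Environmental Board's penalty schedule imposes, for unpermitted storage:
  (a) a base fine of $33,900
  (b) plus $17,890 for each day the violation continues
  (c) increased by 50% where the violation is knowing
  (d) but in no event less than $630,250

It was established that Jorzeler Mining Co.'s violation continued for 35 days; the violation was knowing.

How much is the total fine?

$990,075

Per-day component: 35 × $17,890 = $626,150
Base plus per-day: $33,900 + $626,150 = $660,050
Enhancement: 50% of $660,050 = $330,025
Enhanced fine: $660,050 + $330,025 = $990,075
Minimum $630,250: $990,075 meets the minimum, no increase.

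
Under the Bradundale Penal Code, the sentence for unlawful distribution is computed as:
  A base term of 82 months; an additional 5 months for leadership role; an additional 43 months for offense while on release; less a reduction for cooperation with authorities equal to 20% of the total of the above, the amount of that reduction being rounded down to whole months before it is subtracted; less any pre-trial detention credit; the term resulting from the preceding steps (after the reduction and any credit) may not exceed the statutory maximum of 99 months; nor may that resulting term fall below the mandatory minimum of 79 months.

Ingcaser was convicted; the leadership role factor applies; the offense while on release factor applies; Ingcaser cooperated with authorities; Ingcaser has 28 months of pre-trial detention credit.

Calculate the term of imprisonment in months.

Leadership role enhancement: +5 months
Offense while on release enhancement: +43 months
Adjusted term: 82 months + 5 months + 43 months = 130 months
Cooperation with authorities reduction: 20% of 130 months = 26 months (rounded down)
After reduction: 130 − 26 = 104 months
Less pre-trial detention credit: 104 months − 28 months = 76 months
Cap at 99 months: 76 months is within the cap, no reduction.
Minimum 79 months: 76 months is below the minimum → 79 months

79 months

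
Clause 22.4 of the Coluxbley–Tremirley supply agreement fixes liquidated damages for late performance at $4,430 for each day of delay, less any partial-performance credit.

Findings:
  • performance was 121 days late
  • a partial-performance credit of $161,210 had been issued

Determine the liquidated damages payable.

$374,820

Per-day damages: 121 × $4,430 = $536,030
Less partial-performance credit: $536,030 − $161,210 = $374,820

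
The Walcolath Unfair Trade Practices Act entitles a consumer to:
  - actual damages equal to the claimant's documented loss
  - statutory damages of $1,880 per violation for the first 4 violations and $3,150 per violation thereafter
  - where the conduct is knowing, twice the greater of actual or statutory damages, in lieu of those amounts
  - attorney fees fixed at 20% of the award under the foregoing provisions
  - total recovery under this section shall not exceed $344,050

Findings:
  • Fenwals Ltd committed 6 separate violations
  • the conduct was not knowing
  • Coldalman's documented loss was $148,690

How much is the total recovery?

First 4 violations: 4 × $1,880 = $7,520
Remaining violations: (6 − 4) × $3,150 = $6,300
Statutory damages: $7,520 + $6,300 = $13,820
Conduct not knowing: the in-lieu enhancement does not apply.
Actual plus statutory damages: $148,690 + $13,820 = $162,510
Attorney fees: 20% of $162,510 = $32,502
Total before cap: $162,510 + $32,502 = $195,012
Cap at $344,050: $195,012 is within the cap, no reduction.

$195,012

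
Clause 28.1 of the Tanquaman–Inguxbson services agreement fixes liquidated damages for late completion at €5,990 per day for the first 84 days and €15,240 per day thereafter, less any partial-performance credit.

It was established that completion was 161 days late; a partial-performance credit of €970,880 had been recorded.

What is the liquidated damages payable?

€705,760

First 84 days: 84 × €5,990 = €503,160
Remaining days: (161 − 84) × €15,240 = €1,173,480
Accrued per-day damages: €503,160 + €1,173,480 = €1,676,640
Less partial-performance credit: €1,676,640 − €970,880 = €705,760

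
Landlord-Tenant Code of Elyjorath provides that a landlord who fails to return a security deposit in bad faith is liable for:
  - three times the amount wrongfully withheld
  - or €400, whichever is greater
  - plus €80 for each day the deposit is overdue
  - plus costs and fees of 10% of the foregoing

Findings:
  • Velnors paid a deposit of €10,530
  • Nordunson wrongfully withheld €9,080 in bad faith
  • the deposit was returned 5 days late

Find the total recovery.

Trebled: 3 × €9,080 = €27,240
Minimum €400: €27,240 meets the minimum, no increase.
Late-return penalty: 5 × €80 = €400
Damages plus late penalty: €27,240 + €400 = €27,640
Costs and fees: 10% of €27,640 = €2,764
Total recovery: €27,640 + €2,764 = €30,404

€30,404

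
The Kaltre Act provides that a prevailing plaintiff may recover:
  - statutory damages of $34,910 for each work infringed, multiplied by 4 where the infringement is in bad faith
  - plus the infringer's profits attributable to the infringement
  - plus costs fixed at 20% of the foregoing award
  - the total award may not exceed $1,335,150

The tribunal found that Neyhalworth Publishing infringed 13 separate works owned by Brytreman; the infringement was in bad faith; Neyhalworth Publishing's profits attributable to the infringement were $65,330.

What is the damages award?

Statutory damages: 13 × $34,910 = $453,830
Multiplied by 4: 4 × $453,830 = $1,815,320
Combined award: $1,815,320 + $65,330 = $1,880,650
Costs: 20% of $1,880,650 = $376,130
Award plus costs: $1,880,650 + $376,130 = $2,256,780
Cap at $1,335,150: $2,256,780 exceeds the cap → $1,335,150

$1,335,150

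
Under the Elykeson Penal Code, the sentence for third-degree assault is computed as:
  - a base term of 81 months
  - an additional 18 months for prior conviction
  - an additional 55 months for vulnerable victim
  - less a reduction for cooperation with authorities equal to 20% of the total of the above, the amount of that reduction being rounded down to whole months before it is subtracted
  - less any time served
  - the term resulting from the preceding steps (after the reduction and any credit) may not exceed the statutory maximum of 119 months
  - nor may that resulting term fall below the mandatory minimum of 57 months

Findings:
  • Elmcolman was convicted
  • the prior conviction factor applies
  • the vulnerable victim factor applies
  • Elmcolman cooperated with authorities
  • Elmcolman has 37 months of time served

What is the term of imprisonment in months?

87 months

Prior conviction enhancement: +18 months
Vulnerable victim enhancement: +55 months
Adjusted term: 81 months + 18 months + 55 months = 154 months
Cooperation with authorities reduction: 20% of 154 months = 30 months (rounded down)
After reduction: 154 − 30 = 124 months
Less time served: 124 months − 37 months = 87 months
Cap at 119 months: 87 months is within the cap, no reduction.
Minimum 57 months: 87 months meets the minimum, no increase.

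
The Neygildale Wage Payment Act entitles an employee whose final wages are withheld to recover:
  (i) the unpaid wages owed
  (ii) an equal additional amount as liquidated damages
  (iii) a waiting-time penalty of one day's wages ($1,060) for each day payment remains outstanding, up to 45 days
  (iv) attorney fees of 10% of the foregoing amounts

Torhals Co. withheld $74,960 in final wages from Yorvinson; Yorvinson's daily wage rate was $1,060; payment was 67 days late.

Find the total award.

$217,382

Liquidated damages (equal amount): $74,960
Penalty days: min(67, 45) = 45
Waiting-time penalty: 45 × $1,060 = $47,700
Subtotal: $74,960 + $74,960 + $47,700 = $197,620
Attorney fees: 10% of $197,620 = $19,762
Total award: $197,620 + $19,762 = $217,382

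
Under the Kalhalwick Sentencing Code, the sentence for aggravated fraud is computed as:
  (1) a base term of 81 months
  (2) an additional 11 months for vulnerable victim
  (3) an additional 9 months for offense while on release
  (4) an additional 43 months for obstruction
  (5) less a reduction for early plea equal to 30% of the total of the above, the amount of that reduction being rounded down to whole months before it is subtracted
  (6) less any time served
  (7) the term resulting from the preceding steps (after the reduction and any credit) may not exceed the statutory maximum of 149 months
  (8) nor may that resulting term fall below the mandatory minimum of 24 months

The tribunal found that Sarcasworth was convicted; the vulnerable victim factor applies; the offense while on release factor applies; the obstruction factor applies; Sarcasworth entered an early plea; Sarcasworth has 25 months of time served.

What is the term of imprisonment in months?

76 months

Vulnerable victim enhancement: +11 months
Offense while on release enhancement: +9 months
Obstruction enhancement: +43 months
Adjusted term: 81 months + 11 months + 9 months + 43 months = 144 months
Early plea reduction: 30% of 144 months = 43 months (rounded down)
After reduction: 144 − 43 = 101 months
Less time served: 101 months − 25 months = 76 months
Cap at 149 months: 76 months is within the cap, no reduction.
Minimum 24 months: 76 months meets the minimum, no increase.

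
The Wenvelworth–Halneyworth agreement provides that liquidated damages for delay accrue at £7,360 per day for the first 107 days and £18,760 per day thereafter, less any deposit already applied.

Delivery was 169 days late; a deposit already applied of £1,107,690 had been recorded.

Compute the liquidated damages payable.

First 107 days: 107 × £7,360 = £787,520
Remaining days: (169 − 107) × £18,760 = £1,163,120
Accrued per-day damages: £787,520 + £1,163,120 = £1,950,640
Less deposit already applied: £1,950,640 − £1,107,690 = £842,950

£842,950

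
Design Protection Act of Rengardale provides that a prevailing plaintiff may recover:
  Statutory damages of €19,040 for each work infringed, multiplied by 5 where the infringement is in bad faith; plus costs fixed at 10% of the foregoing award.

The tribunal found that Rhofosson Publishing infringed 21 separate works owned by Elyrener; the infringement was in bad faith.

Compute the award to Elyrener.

€2,199,120

Statutory damages: 21 × €19,040 = €399,840
Multiplied by 5: 5 × €399,840 = €1,999,200
Costs: 10% of €1,999,200 = €199,920
Award plus costs: €1,999,200 + €199,920 = €2,199,120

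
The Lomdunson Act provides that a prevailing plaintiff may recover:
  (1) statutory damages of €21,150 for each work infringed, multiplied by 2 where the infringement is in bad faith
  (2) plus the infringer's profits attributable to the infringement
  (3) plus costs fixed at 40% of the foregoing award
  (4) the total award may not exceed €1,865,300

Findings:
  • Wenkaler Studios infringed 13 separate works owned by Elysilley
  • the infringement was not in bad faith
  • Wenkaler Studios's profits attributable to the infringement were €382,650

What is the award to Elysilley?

Statutory damages: 13 × €21,150 = €274,950
Infringement not in bad faith: no ×2 enhancement.
Combined award: €274,950 + €382,650 = €657,600
Costs: 40% of €657,600 = €263,040
Award plus costs: €657,600 + €263,040 = €920,640
Cap at €1,865,300: €920,640 is within the cap, no reduction.

€920,640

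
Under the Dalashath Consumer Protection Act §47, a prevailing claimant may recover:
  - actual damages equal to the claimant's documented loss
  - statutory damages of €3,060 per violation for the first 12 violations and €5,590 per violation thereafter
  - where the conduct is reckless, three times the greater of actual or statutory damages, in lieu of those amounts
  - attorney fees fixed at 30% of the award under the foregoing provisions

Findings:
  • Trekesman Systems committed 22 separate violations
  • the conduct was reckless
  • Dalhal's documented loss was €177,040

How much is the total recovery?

€690,456

First 12 violations: 12 × €3,060 = €36,720
Remaining violations: (22 − 12) × €5,590 = €55,900
Statutory damages: €36,720 + €55,900 = €92,620
Greater of actual damages (€177,040) or statutory damages (€92,620): €177,040
Trebled: 3 × €177,040 = €531,120
Attorney fees: 30% of €531,120 = €159,336
Total recovery: €531,120 + €159,336 = €690,456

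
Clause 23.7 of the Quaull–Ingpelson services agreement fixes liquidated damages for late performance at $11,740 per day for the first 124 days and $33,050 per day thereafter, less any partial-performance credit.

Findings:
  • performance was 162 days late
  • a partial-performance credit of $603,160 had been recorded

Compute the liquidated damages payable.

First 124 days: 124 × $11,740 = $1,455,760
Remaining days: (162 − 124) × $33,050 = $1,255,900
Accrued per-day damages: $1,455,760 + $1,255,900 = $2,711,660
Less partial-performance credit: $2,711,660 − $603,160 = $2,108,500

Liquidated damages: $2,108,500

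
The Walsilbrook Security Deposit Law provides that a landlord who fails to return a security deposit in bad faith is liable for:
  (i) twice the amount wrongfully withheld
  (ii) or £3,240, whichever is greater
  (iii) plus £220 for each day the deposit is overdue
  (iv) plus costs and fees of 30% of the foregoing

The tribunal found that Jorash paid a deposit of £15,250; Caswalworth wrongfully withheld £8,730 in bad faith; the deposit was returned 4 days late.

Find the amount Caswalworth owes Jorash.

Doubled: 2 × £8,730 = £17,460
Minimum £3,240: £17,460 meets the minimum, no increase.
Late-return penalty: 4 × £220 = £880
Damages plus late penalty: £17,460 + £880 = £18,340
Costs and fees: 30% of £18,340 = £5,502
Total recovery: £18,340 + £5,502 = £23,842

£23,842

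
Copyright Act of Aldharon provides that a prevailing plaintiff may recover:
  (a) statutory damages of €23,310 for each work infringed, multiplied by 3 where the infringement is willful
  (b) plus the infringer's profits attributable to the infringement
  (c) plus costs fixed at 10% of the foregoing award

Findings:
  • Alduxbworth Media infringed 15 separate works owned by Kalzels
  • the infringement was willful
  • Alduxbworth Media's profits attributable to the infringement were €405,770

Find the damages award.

€1,600,192

Statutory damages: 15 × €23,310 = €349,650
Trebled: 3 × €349,650 = €1,048,950
Combined award: €1,048,950 + €405,770 = €1,454,720
Costs: 10% of €1,454,720 = €145,472
Award plus costs: €1,454,720 + €145,472 = €1,600,192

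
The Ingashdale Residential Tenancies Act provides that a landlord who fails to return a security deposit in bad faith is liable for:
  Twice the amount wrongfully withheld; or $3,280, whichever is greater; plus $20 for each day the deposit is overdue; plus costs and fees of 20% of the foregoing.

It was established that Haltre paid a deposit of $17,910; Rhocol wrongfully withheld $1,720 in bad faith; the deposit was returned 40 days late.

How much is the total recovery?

Recovery: $5,088

Doubled: 2 × $1,720 = $3,440
Minimum $3,280: $3,440 meets the minimum, no increase.
Late-return penalty: 40 × $20 = $800
Damages plus late penalty: $3,440 + $800 = $4,240
Costs and fees: 20% of $4,240 = $848
Total recovery: $4,240 + $848 = $5,088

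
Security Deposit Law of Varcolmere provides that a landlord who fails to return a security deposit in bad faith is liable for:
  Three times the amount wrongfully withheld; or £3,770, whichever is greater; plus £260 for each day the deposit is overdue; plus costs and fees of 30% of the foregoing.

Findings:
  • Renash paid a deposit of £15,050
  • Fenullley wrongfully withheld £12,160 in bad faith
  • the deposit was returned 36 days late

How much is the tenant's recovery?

Trebled: 3 × £12,160 = £36,480
Minimum £3,770: £36,480 meets the minimum, no increase.
Late-return penalty: 36 × £260 = £9,360
Damages plus late penalty: £36,480 + £9,360 = £45,840
Costs and fees: 30% of £45,840 = £13,752
Total recovery: £45,840 + £13,752 = £59,592

£59,592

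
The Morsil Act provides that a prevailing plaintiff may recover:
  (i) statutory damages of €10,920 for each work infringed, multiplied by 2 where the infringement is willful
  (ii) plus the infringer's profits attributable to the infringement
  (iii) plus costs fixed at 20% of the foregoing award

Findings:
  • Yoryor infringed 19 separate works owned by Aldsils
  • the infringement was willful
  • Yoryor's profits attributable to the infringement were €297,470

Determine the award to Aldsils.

Statutory damages: 19 × €10,920 = €207,480
Doubled: 2 × €207,480 = €414,960
Combined award: €414,960 + €297,470 = €712,430
Costs: 20% of €712,430 = €142,486
Award plus costs: €712,430 + €142,486 = €854,916

€854,916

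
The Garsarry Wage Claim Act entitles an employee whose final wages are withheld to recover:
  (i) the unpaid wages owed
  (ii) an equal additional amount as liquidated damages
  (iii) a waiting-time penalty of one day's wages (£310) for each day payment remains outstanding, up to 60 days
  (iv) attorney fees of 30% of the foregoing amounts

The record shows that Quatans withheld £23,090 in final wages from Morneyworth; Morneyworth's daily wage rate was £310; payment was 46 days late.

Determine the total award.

Liquidated damages (equal amount): £23,090
Penalty days: min(46, 60) = 46
Waiting-time penalty: 46 × £310 = £14,260
Subtotal: £23,090 + £23,090 + £14,260 = £60,440
Attorney fees: 30% of £60,440 = £18,132
Total award: £60,440 + £18,132 = £78,572

Total award: £78,572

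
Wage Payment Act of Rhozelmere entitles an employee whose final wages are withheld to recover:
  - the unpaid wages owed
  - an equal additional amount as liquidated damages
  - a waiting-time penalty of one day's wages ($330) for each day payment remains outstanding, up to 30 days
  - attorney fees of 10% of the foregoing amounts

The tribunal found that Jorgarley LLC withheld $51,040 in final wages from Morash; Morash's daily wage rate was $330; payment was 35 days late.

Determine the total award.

$123,178

Liquidated damages (equal amount): $51,040
Penalty days: min(35, 30) = 30
Waiting-time penalty: 30 × $330 = $9,900
Subtotal: $51,040 + $51,040 + $9,900 = $111,980
Attorney fees: 10% of $111,980 = $11,198
Total award: $111,980 + $11,198 = $123,178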